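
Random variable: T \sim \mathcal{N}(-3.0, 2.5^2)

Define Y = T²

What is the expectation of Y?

Using E[X²] = Var(X) + (E[X])²:
E[T] = -3
Var(T) = 2.5^2 = 6.25
E[T²] = 6.25 + (-3)² = 6.25 + 9 = 15.25

15.25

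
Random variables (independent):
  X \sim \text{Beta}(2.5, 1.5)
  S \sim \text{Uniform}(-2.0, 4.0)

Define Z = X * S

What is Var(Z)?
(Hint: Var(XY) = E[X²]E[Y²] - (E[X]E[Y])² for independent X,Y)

Var(XY) = E[X²]E[Y²] - (E[X]E[Y])²
E[X] = 0.625, Var(X) = 0.046875
E[S] = 1, Var(S) = 3
E[X²] = 0.046875 + 0.625² = 0.4375
E[S²] = 3 + 1² = 4
Var(Z) = 0.4375*4 - (0.625*1)²
= 1.75 - 0.390625 = 1.359375

1.359375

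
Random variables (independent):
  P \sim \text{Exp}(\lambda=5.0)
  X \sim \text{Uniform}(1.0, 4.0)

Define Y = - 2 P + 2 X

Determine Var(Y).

For independent RVs: Var(aX + bY) = a²Var(X) + b²Var(Y)
Var(P) = 0.04
Var(X) = 0.75
Var(Y) = (-2)²*0.04 + 2²*0.75
= 4*0.04 + 4*0.75 = 3.16

3.16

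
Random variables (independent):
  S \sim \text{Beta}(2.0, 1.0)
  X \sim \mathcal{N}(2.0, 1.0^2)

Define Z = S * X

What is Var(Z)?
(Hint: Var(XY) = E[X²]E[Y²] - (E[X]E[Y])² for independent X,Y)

Var(XY) = E[X²]E[Y²] - (E[X]E[Y])²
E[S] = 0.66666667, Var(S) = 0.055555556
E[X] = 2, Var(X) = 1
E[S²] = 0.055555556 + 0.66666667² = 0.5
E[X²] = 1 + 2² = 5
Var(Z) = 0.5*5 - (0.66666667*2)²
= 2.5 - 1.7777778 = 0.72222222

0.72222222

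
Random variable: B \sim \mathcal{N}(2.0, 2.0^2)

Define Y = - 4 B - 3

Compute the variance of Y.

For Y = aB + b: Var(Y) = a² * Var(B)
Var(B) = 2.0^2 = 4
Var(Y) = (-4)² * 4 = 16 * 4 = 64

64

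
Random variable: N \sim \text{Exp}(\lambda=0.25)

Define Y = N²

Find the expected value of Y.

Using E[X²] = Var(X) + (E[X])²:
E[N] = 4
Var(N) = 1/0.25^2 = 16
E[N²] = 16 + 4² = 16 + 16 = 32

32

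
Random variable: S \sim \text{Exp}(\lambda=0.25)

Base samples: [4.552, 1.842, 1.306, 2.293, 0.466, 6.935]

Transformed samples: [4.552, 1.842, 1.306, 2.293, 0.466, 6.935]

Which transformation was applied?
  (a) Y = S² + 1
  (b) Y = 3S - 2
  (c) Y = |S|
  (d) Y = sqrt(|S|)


Checking option (c) Y = |S|:
  S = 4.552 -> Y = 4.552 ✓
  S = 1.842 -> Y = 1.842 ✓
  S = 1.306 -> Y = 1.306 ✓
All samples match this transformation.

(c) |S|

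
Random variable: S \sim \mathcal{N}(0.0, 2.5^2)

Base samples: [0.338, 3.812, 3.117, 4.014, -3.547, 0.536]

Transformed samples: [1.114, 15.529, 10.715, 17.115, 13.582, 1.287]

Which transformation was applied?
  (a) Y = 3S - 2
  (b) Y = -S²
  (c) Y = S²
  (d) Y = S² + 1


Checking option (d) Y = S² + 1:
  S = 0.338 -> Y = 1.114 ✓
  S = 3.812 -> Y = 15.529 ✓
  S = 3.117 -> Y = 10.715 ✓
All samples match this transformation.

(d) S² + 1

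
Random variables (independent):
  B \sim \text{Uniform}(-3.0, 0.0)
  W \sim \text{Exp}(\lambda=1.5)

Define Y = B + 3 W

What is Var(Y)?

For independent RVs: Var(aX + bY) = a²Var(X) + b²Var(Y)
Var(B) = 0.75
Var(W) = 0.44444444
Var(Y) = 1²*0.75 + 3²*0.44444444
= 1*0.75 + 9*0.44444444 = 4.75

4.75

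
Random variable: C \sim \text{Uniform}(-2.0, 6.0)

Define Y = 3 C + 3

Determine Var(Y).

For Y = aC + b: Var(Y) = a² * Var(C)
Var(C) = (6 + 2)^2/12 = 5.3333333
Var(Y) = 3² * 5.3333333 = 9 * 5.3333333 = 48

48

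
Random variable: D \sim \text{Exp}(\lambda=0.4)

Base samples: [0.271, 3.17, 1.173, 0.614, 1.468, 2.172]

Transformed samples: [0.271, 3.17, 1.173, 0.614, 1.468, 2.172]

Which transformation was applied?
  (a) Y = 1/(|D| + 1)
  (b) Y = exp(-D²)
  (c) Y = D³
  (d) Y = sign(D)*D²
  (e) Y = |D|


Checking option (e) Y = |D|:
  D = 0.271 -> Y = 0.271 ✓
  D = 3.17 -> Y = 3.17 ✓
  D = 1.173 -> Y = 1.173 ✓
All samples match this transformation.

(e) |D|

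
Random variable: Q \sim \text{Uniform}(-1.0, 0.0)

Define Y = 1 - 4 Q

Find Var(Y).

For Y = aQ + b: Var(Y) = a² * Var(Q)
Var(Q) = (0 + 1)^2/12 = 0.083333333
Var(Y) = (-4)² * 0.083333333 = 16 * 0.083333333 = 1.3333333

1.3333333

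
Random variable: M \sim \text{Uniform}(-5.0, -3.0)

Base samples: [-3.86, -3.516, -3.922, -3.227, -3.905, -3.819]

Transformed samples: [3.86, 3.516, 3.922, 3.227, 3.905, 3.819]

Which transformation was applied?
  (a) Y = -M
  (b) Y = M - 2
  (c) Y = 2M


Checking option (a) Y = -M:
  M = -3.86 -> Y = 3.86 ✓
  M = -3.516 -> Y = 3.516 ✓
  M = -3.922 -> Y = 3.922 ✓
All samples match this transformation.

(a) -M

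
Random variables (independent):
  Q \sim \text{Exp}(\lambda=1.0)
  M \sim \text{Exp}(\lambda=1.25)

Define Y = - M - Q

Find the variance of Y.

For independent RVs: Var(aX + bY) = a²Var(X) + b²Var(Y)
Var(Q) = 1
Var(M) = 0.64
Var(Y) = (-1)²*1 + (-1)²*0.64
= 1*1 + 1*0.64 = 1.64

1.64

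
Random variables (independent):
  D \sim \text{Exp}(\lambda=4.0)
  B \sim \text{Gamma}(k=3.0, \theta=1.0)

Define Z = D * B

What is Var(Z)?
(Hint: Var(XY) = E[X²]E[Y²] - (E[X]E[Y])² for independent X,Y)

Var(XY) = E[X²]E[Y²] - (E[X]E[Y])²
E[D] = 0.25, Var(D) = 0.0625
E[B] = 3, Var(B) = 3
E[D²] = 0.0625 + 0.25² = 0.125
E[B²] = 3 + 3² = 12
Var(Z) = 0.125*12 - (0.25*3)²
= 1.5 - 0.5625 = 0.9375

0.9375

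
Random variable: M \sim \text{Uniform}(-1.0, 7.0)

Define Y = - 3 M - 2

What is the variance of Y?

For Y = aM + b: Var(Y) = a² * Var(M)
Var(M) = (7 + 1)^2/12 = 5.3333333
Var(Y) = (-3)² * 5.3333333 = 9 * 5.3333333 = 48

48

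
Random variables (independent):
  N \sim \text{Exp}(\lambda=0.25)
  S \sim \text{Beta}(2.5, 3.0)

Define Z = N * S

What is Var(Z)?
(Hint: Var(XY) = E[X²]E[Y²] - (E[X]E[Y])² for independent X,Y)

Var(XY) = E[X²]E[Y²] - (E[X]E[Y])²
E[N] = 4, Var(N) = 16
E[S] = 0.45454545, Var(S) = 0.038143675
E[N²] = 16 + 4² = 32
E[S²] = 0.038143675 + 0.45454545² = 0.24475524
Var(Z) = 32*0.24475524 - (4*0.45454545)²
= 7.8321678 - 3.3057851 = 4.5263827

4.5263827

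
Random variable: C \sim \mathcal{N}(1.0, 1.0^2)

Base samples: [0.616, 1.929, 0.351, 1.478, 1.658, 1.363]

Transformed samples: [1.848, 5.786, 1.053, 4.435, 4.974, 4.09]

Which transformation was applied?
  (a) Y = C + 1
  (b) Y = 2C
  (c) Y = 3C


Checking option (c) Y = 3C:
  C = 0.616 -> Y = 1.848 ✓
  C = 1.929 -> Y = 5.786 ✓
  C = 0.351 -> Y = 1.053 ✓
All samples match this transformation.

(c) 3C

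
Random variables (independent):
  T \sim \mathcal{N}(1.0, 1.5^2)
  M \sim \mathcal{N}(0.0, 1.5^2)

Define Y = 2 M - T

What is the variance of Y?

For independent RVs: Var(aX + bY) = a²Var(X) + b²Var(Y)
Var(T) = 2.25
Var(M) = 2.25
Var(Y) = (-1)²*2.25 + 2²*2.25
= 1*2.25 + 4*2.25 = 11.25

11.25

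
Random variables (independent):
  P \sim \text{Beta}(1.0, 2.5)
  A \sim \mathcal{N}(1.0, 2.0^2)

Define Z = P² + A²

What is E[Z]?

E[Z] = E[P²] + E[A²]
E[P²] = Var(P) + E[P]² = 0.045351474 + 0.081632653 = 0.12698413
E[A²] = Var(A) + E[A]² = 4 + 1 = 5
E[Z] = 0.12698413 + 5 = 5.1269841

5.1269841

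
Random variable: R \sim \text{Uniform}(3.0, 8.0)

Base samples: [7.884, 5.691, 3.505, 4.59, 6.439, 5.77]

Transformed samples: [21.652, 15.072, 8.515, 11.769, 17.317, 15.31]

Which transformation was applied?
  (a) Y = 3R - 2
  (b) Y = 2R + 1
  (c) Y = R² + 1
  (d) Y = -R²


Checking option (a) Y = 3R - 2:
  R = 7.884 -> Y = 21.652 ✓
  R = 5.691 -> Y = 15.072 ✓
  R = 3.505 -> Y = 8.515 ✓
All samples match this transformation.

(a) 3R - 2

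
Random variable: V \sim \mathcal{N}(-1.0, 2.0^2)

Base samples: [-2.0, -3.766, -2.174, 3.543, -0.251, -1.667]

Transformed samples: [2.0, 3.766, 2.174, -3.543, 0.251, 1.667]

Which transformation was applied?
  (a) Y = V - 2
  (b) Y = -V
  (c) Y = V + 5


Checking option (b) Y = -V:
  V = -2.0 -> Y = 2.0 ✓
  V = -3.766 -> Y = 3.766 ✓
  V = -2.174 -> Y = 2.174 ✓
All samples match this transformation.

(b) -V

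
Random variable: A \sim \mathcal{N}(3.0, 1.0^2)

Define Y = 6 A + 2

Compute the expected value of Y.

For Y = 6A + 2:
E[Y] = 6 * E[A] + 2
E[A] = 3.0 = 3
E[Y] = 6 * 3 + 2 = 20

20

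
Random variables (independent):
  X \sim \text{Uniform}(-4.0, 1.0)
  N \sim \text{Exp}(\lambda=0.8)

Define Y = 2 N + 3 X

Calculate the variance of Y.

For independent RVs: Var(aX + bY) = a²Var(X) + b²Var(Y)
Var(X) = 2.0833333
Var(N) = 1.5625
Var(Y) = 3²*2.0833333 + 2²*1.5625
= 9*2.0833333 + 4*1.5625 = 25

25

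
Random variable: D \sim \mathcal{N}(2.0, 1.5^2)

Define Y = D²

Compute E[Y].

Using E[X²] = Var(X) + (E[X])²:
E[D] = 2
Var(D) = 1.5^2 = 2.25
E[D²] = 2.25 + 2² = 2.25 + 4 = 6.25

6.25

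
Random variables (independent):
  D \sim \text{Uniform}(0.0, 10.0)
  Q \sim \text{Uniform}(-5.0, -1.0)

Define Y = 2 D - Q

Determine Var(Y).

For independent RVs: Var(aX + bY) = a²Var(X) + b²Var(Y)
Var(D) = 8.3333333
Var(Q) = 1.3333333
Var(Y) = 2²*8.3333333 + (-1)²*1.3333333
= 4*8.3333333 + 1*1.3333333 = 34.666667

34.666667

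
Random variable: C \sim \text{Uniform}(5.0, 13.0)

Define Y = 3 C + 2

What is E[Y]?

For Y = 3C + 2:
E[Y] = 3 * E[C] + 2
E[C] = (5 + 13)/2 = 9
E[Y] = 3 * 9 + 2 = 29

29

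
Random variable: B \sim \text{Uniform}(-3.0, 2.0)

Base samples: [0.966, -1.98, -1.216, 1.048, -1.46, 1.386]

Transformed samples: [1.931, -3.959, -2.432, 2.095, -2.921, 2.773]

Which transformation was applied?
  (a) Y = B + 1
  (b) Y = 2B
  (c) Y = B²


Checking option (b) Y = 2B:
  B = 0.966 -> Y = 1.931 ✓
  B = -1.98 -> Y = -3.959 ✓
  B = -1.216 -> Y = -2.432 ✓
All samples match this transformation.

(b) 2B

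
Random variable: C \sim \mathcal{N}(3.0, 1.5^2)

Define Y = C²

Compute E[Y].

E[C²] = Var(C) + (E[C])² = 2.25 + 9 = 11.25

11.25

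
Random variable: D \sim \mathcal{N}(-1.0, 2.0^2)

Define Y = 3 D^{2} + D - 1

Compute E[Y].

E[Y] = 3*E[D²] + 1*E[D] - 1
E[D] = -1
E[D²] = Var(D) + (E[D])² = 4 + 1 = 5
E[Y] = 3*5 + 1*(-1) - 1 = 13

13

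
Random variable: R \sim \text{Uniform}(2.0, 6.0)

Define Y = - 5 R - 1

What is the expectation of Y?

For Y = -5R - 1:
E[Y] = -5 * E[R] - 1
E[R] = (2 + 6)/2 = 4
E[Y] = -5 * 4 - 1 = -21

-21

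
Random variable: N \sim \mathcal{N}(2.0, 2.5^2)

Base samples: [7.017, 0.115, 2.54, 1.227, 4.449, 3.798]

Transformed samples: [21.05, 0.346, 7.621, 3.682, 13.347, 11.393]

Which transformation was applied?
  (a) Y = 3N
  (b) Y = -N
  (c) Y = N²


Checking option (a) Y = 3N:
  N = 7.017 -> Y = 21.05 ✓
  N = 0.115 -> Y = 0.346 ✓
  N = 2.54 -> Y = 7.621 ✓
All samples match this transformation.

(a) 3N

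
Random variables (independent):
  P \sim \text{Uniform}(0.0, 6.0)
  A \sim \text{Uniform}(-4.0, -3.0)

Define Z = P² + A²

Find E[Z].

E[Z] = E[P²] + E[A²]
E[P²] = Var(P) + E[P]² = 3 + 9 = 12
E[A²] = Var(A) + E[A]² = 0.083333333 + 12.25 = 12.333333
E[Z] = 12 + 12.333333 = 24.333333

24.333333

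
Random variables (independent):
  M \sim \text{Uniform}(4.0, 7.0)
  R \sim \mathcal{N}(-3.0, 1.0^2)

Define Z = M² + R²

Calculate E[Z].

E[Z] = E[M²] + E[R²]
E[M²] = Var(M) + E[M]² = 0.75 + 30.25 = 31
E[R²] = Var(R) + E[R]² = 1 + 9 = 10
E[Z] = 31 + 10 = 41

41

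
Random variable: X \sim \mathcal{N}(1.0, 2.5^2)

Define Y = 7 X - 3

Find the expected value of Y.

For Y = 7X - 3:
E[Y] = 7 * E[X] - 3
E[X] = 1.0 = 1
E[Y] = 7 * 1 - 3 = 4

4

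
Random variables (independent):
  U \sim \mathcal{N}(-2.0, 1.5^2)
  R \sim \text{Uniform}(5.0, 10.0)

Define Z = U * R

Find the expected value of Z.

For independent RVs: E[XY] = E[X]*E[Y]
E[U] = -2
E[R] = 7.5
E[Z] = -2 * 7.5 = -15

-15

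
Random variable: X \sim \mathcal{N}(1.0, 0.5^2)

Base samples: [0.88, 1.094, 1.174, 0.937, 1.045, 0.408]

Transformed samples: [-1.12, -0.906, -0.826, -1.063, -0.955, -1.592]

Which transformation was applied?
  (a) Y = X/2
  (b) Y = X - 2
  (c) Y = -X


Checking option (b) Y = X - 2:
  X = 0.88 -> Y = -1.12 ✓
  X = 1.094 -> Y = -0.906 ✓
  X = 1.174 -> Y = -0.826 ✓
All samples match this transformation.

(b) X - 2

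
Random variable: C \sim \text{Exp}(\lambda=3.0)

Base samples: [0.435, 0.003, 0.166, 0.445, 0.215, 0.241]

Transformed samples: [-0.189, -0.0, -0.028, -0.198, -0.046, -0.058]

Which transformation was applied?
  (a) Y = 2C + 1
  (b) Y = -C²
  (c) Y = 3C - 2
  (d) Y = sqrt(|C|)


Checking option (b) Y = -C²:
  C = 0.435 -> Y = -0.189 ✓
  C = 0.003 -> Y = -0.0 ✓
  C = 0.166 -> Y = -0.028 ✓
All samples match this transformation.

(b) -C²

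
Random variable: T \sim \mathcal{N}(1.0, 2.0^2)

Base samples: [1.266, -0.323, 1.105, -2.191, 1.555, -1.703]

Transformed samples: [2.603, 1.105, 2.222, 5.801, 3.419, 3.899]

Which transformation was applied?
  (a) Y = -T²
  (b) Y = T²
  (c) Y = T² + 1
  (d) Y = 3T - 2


Checking option (c) Y = T² + 1:
  T = 1.266 -> Y = 2.603 ✓
  T = -0.323 -> Y = 1.105 ✓
  T = 1.105 -> Y = 2.222 ✓
All samples match this transformation.

(c) T² + 1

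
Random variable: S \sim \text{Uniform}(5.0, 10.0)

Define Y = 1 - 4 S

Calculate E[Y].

For Y = -4S + 1:
E[Y] = -4 * E[S] + 1
E[S] = (5 + 10)/2 = 7.5
E[Y] = -4 * 7.5 + 1 = -29

-29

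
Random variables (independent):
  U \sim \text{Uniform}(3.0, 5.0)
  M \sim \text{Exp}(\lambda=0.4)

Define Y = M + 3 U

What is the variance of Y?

For independent RVs: Var(aX + bY) = a²Var(X) + b²Var(Y)
Var(U) = 0.33333333
Var(M) = 6.25
Var(Y) = 3²*0.33333333 + 1²*6.25
= 9*0.33333333 + 1*6.25 = 9.25

9.25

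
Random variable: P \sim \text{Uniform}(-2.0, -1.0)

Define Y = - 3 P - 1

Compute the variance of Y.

For Y = aP + b: Var(Y) = a² * Var(P)
Var(P) = (-1 + 2)^2/12 = 0.083333333
Var(Y) = (-3)² * 0.083333333 = 9 * 0.083333333 = 0.75

0.75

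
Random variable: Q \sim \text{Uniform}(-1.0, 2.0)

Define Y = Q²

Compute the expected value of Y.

E[Q²] = Var(Q) + (E[Q])² = 0.75 + 0.25 = 1

1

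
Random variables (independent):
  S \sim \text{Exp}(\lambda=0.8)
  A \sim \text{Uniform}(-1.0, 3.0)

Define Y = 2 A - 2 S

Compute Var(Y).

For independent RVs: Var(aX + bY) = a²Var(X) + b²Var(Y)
Var(S) = 1.5625
Var(A) = 1.3333333
Var(Y) = (-2)²*1.5625 + 2²*1.3333333
= 4*1.5625 + 4*1.3333333 = 11.583333

11.583333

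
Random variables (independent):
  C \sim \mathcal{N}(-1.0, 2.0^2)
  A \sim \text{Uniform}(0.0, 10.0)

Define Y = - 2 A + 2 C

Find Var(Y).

For independent RVs: Var(aX + bY) = a²Var(X) + b²Var(Y)
Var(C) = 4
Var(A) = 8.3333333
Var(Y) = 2²*4 + (-2)²*8.3333333
= 4*4 + 4*8.3333333 = 49.333333

49.333333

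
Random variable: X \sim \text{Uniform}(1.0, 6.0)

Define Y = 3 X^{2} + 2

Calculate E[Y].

E[Y] = 3*E[X²] + 2
E[X] = 3.5
E[X²] = Var(X) + (E[X])² = 2.0833333 + 12.25 = 14.333333
E[Y] = 3*14.333333 + 2 = 45

45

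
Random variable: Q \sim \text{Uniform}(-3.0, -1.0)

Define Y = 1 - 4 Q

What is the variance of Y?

For Y = aQ + b: Var(Y) = a² * Var(Q)
Var(Q) = (-1 + 3)^2/12 = 0.33333333
Var(Y) = (-4)² * 0.33333333 = 16 * 0.33333333 = 5.3333333

5.3333333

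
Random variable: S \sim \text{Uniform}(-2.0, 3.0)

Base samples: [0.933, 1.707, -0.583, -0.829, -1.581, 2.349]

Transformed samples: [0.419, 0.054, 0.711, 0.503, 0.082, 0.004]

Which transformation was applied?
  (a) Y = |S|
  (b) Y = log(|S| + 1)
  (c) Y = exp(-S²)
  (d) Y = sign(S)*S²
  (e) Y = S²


Checking option (c) Y = exp(-S²):
  S = 0.933 -> Y = 0.419 ✓
  S = 1.707 -> Y = 0.054 ✓
  S = -0.583 -> Y = 0.711 ✓
All samples match this transformation.

(c) exp(-S²)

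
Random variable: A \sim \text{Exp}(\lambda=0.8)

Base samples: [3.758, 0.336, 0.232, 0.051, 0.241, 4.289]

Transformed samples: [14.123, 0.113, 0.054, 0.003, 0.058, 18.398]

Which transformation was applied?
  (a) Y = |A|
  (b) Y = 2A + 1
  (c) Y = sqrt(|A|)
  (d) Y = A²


Checking option (d) Y = A²:
  A = 3.758 -> Y = 14.123 ✓
  A = 0.336 -> Y = 0.113 ✓
  A = 0.232 -> Y = 0.054 ✓
All samples match this transformation.

(d) A²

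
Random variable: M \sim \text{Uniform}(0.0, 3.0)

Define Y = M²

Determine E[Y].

Using E[X²] = Var(X) + (E[X])²:
E[M] = 1.5
Var(M) = (3 - 0)^2/12 = 0.75
E[M²] = 0.75 + 1.5² = 0.75 + 2.25 = 3

3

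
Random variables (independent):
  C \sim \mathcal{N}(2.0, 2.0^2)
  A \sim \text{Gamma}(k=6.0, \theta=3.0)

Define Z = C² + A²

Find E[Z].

E[Z] = E[C²] + E[A²]
E[C²] = Var(C) + E[C]² = 4 + 4 = 8
E[A²] = Var(A) + E[A]² = 54 + 324 = 378
E[Z] = 8 + 378 = 386

386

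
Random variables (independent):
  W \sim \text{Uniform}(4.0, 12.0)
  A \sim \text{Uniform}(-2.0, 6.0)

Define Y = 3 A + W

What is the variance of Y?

For independent RVs: Var(aX + bY) = a²Var(X) + b²Var(Y)
Var(W) = 5.3333333
Var(A) = 5.3333333
Var(Y) = 1²*5.3333333 + 3²*5.3333333
= 1*5.3333333 + 9*5.3333333 = 53.333333

53.333333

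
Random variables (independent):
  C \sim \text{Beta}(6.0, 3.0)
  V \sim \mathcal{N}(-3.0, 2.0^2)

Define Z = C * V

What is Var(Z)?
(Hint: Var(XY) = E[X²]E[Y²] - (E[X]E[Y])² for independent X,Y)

Var(XY) = E[X²]E[Y²] - (E[X]E[Y])²
E[C] = 0.66666667, Var(C) = 0.022222222
E[V] = -3, Var(V) = 4
E[C²] = 0.022222222 + 0.66666667² = 0.46666667
E[V²] = 4 + (-3)² = 13
Var(Z) = 0.46666667*13 - (0.66666667*(-3))²
= 6.0666667 - 4 = 2.0666667

2.0666667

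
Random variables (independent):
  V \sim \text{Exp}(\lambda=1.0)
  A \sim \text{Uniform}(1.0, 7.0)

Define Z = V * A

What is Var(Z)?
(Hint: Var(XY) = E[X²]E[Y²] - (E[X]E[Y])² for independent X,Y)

Var(XY) = E[X²]E[Y²] - (E[X]E[Y])²
E[V] = 1, Var(V) = 1
E[A] = 4, Var(A) = 3
E[V²] = 1 + 1² = 2
E[A²] = 3 + 4² = 19
Var(Z) = 2*19 - (1*4)²
= 38 - 16 = 22

22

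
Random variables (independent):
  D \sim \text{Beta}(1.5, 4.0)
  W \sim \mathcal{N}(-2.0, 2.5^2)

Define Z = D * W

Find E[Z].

For independent RVs: E[XY] = E[X]*E[Y]
E[D] = 0.27272727
E[W] = -2
E[Z] = 0.27272727 * (-2) = -0.54545455

-0.54545455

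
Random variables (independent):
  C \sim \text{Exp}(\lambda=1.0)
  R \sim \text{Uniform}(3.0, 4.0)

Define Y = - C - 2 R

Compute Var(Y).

For independent RVs: Var(aX + bY) = a²Var(X) + b²Var(Y)
Var(C) = 1
Var(R) = 0.083333333
Var(Y) = (-1)²*1 + (-2)²*0.083333333
= 1*1 + 4*0.083333333 = 1.3333333

1.3333333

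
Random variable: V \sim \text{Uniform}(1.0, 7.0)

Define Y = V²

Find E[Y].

Using E[X²] = Var(X) + (E[X])²:
E[V] = 4
Var(V) = (7 - 1)^2/12 = 3
E[V²] = 3 + 4² = 3 + 16 = 19

19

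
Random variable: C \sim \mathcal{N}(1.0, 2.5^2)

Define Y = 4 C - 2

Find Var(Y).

For Y = aC + b: Var(Y) = a² * Var(C)
Var(C) = 2.5^2 = 6.25
Var(Y) = 4² * 6.25 = 16 * 6.25 = 100

100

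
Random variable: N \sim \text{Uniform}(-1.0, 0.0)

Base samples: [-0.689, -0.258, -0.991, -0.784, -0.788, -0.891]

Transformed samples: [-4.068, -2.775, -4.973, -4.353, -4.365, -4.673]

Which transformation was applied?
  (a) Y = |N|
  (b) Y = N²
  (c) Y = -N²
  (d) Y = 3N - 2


Checking option (d) Y = 3N - 2:
  N = -0.689 -> Y = -4.068 ✓
  N = -0.258 -> Y = -2.775 ✓
  N = -0.991 -> Y = -4.973 ✓
All samples match this transformation.

(d) 3N - 2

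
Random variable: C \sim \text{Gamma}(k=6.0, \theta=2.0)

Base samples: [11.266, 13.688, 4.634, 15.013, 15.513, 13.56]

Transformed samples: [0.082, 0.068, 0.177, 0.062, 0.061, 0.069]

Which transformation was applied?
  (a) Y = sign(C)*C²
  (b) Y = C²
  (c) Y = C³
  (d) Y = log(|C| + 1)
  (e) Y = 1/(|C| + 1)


Checking option (e) Y = 1/(|C| + 1):
  C = 11.266 -> Y = 0.082 ✓
  C = 13.688 -> Y = 0.068 ✓
  C = 4.634 -> Y = 0.177 ✓
All samples match this transformation.

(e) 1/(|C| + 1)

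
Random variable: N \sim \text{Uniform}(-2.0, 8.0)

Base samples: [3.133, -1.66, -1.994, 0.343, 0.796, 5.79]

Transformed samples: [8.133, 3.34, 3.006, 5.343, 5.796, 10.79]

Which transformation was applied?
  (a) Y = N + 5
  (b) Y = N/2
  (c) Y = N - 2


Checking option (a) Y = N + 5:
  N = 3.133 -> Y = 8.133 ✓
  N = -1.66 -> Y = 3.34 ✓
  N = -1.994 -> Y = 3.006 ✓
All samples match this transformation.

(a) N + 5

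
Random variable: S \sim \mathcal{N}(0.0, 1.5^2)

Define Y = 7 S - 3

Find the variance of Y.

For Y = aS + b: Var(Y) = a² * Var(S)
Var(S) = 1.5^2 = 2.25
Var(Y) = 7² * 2.25 = 49 * 2.25 = 110.25

110.25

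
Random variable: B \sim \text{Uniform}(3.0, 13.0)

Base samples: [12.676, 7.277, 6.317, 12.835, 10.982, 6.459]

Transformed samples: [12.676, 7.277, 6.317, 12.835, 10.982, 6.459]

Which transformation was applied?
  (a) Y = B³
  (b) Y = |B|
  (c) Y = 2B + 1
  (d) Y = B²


Checking option (b) Y = |B|:
  B = 12.676 -> Y = 12.676 ✓
  B = 7.277 -> Y = 7.277 ✓
  B = 6.317 -> Y = 6.317 ✓
All samples match this transformation.

(b) |B|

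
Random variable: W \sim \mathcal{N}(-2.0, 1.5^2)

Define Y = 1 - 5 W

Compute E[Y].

For Y = -5W + 1:
E[Y] = -5 * E[W] + 1
E[W] = -2.0 = -2
E[Y] = -5 * (-2) + 1 = 11

11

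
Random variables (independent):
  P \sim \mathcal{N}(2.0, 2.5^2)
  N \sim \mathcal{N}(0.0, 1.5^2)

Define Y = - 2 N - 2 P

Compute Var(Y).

For independent RVs: Var(aX + bY) = a²Var(X) + b²Var(Y)
Var(P) = 6.25
Var(N) = 2.25
Var(Y) = (-2)²*6.25 + (-2)²*2.25
= 4*6.25 + 4*2.25 = 34

34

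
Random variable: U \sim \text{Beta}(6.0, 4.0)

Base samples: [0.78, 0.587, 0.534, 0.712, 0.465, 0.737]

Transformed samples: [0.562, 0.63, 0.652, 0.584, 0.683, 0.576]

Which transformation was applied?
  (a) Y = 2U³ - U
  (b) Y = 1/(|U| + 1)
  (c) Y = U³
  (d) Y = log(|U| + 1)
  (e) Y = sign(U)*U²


Checking option (b) Y = 1/(|U| + 1):
  U = 0.78 -> Y = 0.562 ✓
  U = 0.587 -> Y = 0.63 ✓
  U = 0.534 -> Y = 0.652 ✓
All samples match this transformation.

(b) 1/(|U| + 1)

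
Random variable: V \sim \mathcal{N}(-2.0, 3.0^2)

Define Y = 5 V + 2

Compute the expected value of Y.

For Y = 5V + 2:
E[Y] = 5 * E[V] + 2
E[V] = -2.0 = -2
E[Y] = 5 * (-2) + 2 = -8

-8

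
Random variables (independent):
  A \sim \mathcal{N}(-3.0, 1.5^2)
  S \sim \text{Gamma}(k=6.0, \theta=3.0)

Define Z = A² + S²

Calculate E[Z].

E[Z] = E[A²] + E[S²]
E[A²] = Var(A) + E[A]² = 2.25 + 9 = 11.25
E[S²] = Var(S) + E[S]² = 54 + 324 = 378
E[Z] = 11.25 + 378 = 389.25

389.25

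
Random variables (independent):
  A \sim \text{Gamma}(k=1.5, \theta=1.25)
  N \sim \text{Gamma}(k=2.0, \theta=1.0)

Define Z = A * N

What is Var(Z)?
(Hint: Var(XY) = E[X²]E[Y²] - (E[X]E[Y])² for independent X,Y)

Var(XY) = E[X²]E[Y²] - (E[X]E[Y])²
E[A] = 1.875, Var(A) = 2.34375
E[N] = 2, Var(N) = 2
E[A²] = 2.34375 + 1.875² = 5.859375
E[N²] = 2 + 2² = 6
Var(Z) = 5.859375*6 - (1.875*2)²
= 35.15625 - 14.0625 = 21.09375

21.09375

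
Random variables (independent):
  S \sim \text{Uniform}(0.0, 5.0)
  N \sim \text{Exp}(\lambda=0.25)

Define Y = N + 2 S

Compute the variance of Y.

For independent RVs: Var(aX + bY) = a²Var(X) + b²Var(Y)
Var(S) = 2.0833333
Var(N) = 16
Var(Y) = 2²*2.0833333 + 1²*16
= 4*2.0833333 + 1*16 = 24.333333

24.333333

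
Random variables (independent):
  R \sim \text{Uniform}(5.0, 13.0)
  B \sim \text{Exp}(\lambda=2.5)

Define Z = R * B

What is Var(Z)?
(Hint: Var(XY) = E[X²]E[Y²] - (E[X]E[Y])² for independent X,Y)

Var(XY) = E[X²]E[Y²] - (E[X]E[Y])²
E[R] = 9, Var(R) = 5.3333333
E[B] = 0.4, Var(B) = 0.16
E[R²] = 5.3333333 + 9² = 86.333333
E[B²] = 0.16 + 0.4² = 0.32
Var(Z) = 86.333333*0.32 - (9*0.4)²
= 27.626667 - 12.96 = 14.666667

14.666667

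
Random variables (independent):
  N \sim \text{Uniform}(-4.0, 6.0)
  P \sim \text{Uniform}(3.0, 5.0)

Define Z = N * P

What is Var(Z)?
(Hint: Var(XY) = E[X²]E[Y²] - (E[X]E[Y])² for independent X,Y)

Var(XY) = E[X²]E[Y²] - (E[X]E[Y])²
E[N] = 1, Var(N) = 8.3333333
E[P] = 4, Var(P) = 0.33333333
E[N²] = 8.3333333 + 1² = 9.3333333
E[P²] = 0.33333333 + 4² = 16.333333
Var(Z) = 9.3333333*16.333333 - (1*4)²
= 152.44444 - 16 = 136.44444

136.44444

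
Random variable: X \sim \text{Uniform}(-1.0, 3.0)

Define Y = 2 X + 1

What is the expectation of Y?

For Y = 2X + 1:
E[Y] = 2 * E[X] + 1
E[X] = (-1 + 3)/2 = 1
E[Y] = 2 * 1 + 1 = 3

3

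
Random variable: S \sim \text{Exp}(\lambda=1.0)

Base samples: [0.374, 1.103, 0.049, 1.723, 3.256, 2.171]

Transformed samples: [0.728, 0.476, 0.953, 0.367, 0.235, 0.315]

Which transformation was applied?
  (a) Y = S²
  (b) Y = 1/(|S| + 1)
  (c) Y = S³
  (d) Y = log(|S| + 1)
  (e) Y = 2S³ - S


Checking option (b) Y = 1/(|S| + 1):
  S = 0.374 -> Y = 0.728 ✓
  S = 1.103 -> Y = 0.476 ✓
  S = 0.049 -> Y = 0.953 ✓
All samples match this transformation.

(b) 1/(|S| + 1)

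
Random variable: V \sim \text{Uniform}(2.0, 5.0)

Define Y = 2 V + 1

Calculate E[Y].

For Y = 2V + 1:
E[Y] = 2 * E[V] + 1
E[V] = (2 + 5)/2 = 3.5
E[Y] = 2 * 3.5 + 1 = 8

8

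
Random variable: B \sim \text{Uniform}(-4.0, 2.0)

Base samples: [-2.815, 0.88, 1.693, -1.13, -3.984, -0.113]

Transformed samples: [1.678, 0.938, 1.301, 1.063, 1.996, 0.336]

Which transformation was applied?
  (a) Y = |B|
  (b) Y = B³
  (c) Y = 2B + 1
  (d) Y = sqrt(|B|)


Checking option (d) Y = sqrt(|B|):
  B = -2.815 -> Y = 1.678 ✓
  B = 0.88 -> Y = 0.938 ✓
  B = 1.693 -> Y = 1.301 ✓
All samples match this transformation.

(d) sqrt(|B|)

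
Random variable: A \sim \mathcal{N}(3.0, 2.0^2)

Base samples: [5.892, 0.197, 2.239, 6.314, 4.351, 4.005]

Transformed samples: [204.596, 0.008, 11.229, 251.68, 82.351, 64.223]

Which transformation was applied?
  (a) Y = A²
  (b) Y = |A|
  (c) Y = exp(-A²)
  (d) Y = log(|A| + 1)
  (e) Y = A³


Checking option (e) Y = A³:
  A = 5.892 -> Y = 204.596 ✓
  A = 0.197 -> Y = 0.008 ✓
  A = 2.239 -> Y = 11.229 ✓
All samples match this transformation.

(e) A³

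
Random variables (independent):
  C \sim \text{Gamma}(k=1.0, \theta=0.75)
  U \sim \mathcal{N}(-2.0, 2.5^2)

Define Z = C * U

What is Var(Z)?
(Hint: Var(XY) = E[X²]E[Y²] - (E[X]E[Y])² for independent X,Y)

Var(XY) = E[X²]E[Y²] - (E[X]E[Y])²
E[C] = 0.75, Var(C) = 0.5625
E[U] = -2, Var(U) = 6.25
E[C²] = 0.5625 + 0.75² = 1.125
E[U²] = 6.25 + (-2)² = 10.25
Var(Z) = 1.125*10.25 - (0.75*(-2))²
= 11.53125 - 2.25 = 9.28125

9.28125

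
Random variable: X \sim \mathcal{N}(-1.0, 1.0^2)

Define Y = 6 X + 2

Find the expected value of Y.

For Y = 6X + 2:
E[Y] = 6 * E[X] + 2
E[X] = -1.0 = -1
E[Y] = 6 * (-1) + 2 = -4

-4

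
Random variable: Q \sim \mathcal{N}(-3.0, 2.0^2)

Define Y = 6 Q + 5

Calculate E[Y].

For Y = 6Q + 5:
E[Y] = 6 * E[Q] + 5
E[Q] = -3.0 = -3
E[Y] = 6 * (-3) + 5 = -13

-13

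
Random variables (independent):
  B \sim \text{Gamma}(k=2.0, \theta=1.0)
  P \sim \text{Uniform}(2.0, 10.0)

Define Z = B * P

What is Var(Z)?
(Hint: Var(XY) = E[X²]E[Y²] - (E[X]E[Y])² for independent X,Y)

Var(XY) = E[X²]E[Y²] - (E[X]E[Y])²
E[B] = 2, Var(B) = 2
E[P] = 6, Var(P) = 5.3333333
E[B²] = 2 + 2² = 6
E[P²] = 5.3333333 + 6² = 41.333333
Var(Z) = 6*41.333333 - (2*6)²
= 248 - 144 = 104

104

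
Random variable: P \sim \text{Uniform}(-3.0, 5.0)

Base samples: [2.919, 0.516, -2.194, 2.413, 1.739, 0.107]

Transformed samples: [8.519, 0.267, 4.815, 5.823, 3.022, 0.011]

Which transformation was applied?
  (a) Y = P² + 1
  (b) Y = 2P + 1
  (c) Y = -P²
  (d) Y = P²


Checking option (d) Y = P²:
  P = 2.919 -> Y = 8.519 ✓
  P = 0.516 -> Y = 0.267 ✓
  P = -2.194 -> Y = 4.815 ✓
All samples match this transformation.

(d) P²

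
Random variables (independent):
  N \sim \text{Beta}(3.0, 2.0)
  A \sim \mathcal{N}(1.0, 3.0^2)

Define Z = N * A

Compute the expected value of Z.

For independent RVs: E[XY] = E[X]*E[Y]
E[N] = 0.6
E[A] = 1
E[Z] = 0.6 * 1 = 0.6

0.6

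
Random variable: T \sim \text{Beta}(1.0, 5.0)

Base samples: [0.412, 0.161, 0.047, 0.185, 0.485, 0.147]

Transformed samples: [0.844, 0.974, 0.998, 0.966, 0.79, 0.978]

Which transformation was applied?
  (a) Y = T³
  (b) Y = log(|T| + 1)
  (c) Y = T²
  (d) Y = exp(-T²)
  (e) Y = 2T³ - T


Checking option (d) Y = exp(-T²):
  T = 0.412 -> Y = 0.844 ✓
  T = 0.161 -> Y = 0.974 ✓
  T = 0.047 -> Y = 0.998 ✓
All samples match this transformation.

(d) exp(-T²)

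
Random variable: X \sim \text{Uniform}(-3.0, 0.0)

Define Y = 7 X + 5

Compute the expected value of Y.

For Y = 7X + 5:
E[Y] = 7 * E[X] + 5
E[X] = (-3 + 0)/2 = -1.5
E[Y] = 7 * (-1.5) + 5 = -5.5

-5.5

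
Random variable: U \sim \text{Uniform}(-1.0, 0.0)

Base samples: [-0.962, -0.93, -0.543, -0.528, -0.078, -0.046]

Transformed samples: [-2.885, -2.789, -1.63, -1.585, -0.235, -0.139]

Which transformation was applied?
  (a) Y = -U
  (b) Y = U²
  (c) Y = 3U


Checking option (c) Y = 3U:
  U = -0.962 -> Y = -2.885 ✓
  U = -0.93 -> Y = -2.789 ✓
  U = -0.543 -> Y = -1.63 ✓
All samples match this transformation.

(c) 3U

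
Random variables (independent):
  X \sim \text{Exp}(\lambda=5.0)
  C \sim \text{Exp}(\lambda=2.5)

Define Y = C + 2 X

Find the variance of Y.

For independent RVs: Var(aX + bY) = a²Var(X) + b²Var(Y)
Var(X) = 0.04
Var(C) = 0.16
Var(Y) = 2²*0.04 + 1²*0.16
= 4*0.04 + 1*0.16 = 0.32

0.32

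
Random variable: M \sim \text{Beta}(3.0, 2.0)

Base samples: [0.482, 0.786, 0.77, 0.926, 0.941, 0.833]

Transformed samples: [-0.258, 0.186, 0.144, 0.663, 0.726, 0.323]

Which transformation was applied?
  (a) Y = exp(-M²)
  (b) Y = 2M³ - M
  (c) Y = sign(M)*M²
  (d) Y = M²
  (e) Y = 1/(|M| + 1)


Checking option (b) Y = 2M³ - M:
  M = 0.482 -> Y = -0.258 ✓
  M = 0.786 -> Y = 0.186 ✓
  M = 0.77 -> Y = 0.144 ✓
All samples match this transformation.

(b) 2M³ - M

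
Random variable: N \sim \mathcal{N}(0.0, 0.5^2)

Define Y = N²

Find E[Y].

Using E[X²] = Var(X) + (E[X])²:
E[N] = 0
Var(N) = 0.5^2 = 0.25
E[N²] = 0.25 + 0² = 0.25 + 0 = 0.25

0.25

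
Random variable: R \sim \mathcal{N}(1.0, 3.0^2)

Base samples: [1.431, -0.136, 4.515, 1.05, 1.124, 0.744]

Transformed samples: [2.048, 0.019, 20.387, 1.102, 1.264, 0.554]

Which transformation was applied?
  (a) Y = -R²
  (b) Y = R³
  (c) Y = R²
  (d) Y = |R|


Checking option (c) Y = R²:
  R = 1.431 -> Y = 2.048 ✓
  R = -0.136 -> Y = 0.019 ✓
  R = 4.515 -> Y = 20.387 ✓
All samples match this transformation.

(c) R²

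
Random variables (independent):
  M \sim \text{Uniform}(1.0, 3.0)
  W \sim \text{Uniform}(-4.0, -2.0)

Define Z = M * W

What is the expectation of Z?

For independent RVs: E[XY] = E[X]*E[Y]
E[M] = 2
E[W] = -3
E[Z] = 2 * (-3) = -6

-6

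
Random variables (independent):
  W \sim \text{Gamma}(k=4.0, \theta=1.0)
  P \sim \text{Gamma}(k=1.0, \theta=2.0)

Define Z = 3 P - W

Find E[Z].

E[Z] = -1*E[W] + 3*E[P]
E[W] = 4
E[P] = 2
E[Z] = -1*4 + 3*2 = 2

2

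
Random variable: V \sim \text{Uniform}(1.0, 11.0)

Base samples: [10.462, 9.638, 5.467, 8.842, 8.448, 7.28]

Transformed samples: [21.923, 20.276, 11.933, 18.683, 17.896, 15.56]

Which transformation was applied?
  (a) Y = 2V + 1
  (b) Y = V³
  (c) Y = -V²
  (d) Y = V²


Checking option (a) Y = 2V + 1:
  V = 10.462 -> Y = 21.923 ✓
  V = 9.638 -> Y = 20.276 ✓
  V = 5.467 -> Y = 11.933 ✓
All samples match this transformation.

(a) 2V + 1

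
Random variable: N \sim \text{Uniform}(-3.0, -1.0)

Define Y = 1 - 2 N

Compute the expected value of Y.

For Y = -2N + 1:
E[Y] = -2 * E[N] + 1
E[N] = (-3 - 1)/2 = -2
E[Y] = -2 * (-2) + 1 = 5

5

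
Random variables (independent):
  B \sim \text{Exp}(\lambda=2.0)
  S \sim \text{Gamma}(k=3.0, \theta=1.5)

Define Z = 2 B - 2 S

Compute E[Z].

E[Z] = 2*E[B] - 2*E[S]
E[B] = 0.5
E[S] = 4.5
E[Z] = 2*0.5 - 2*4.5 = -8

-8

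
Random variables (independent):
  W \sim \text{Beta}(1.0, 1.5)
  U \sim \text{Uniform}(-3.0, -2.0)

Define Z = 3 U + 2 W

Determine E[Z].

E[Z] = 2*E[W] + 3*E[U]
E[W] = 0.4
E[U] = -2.5
E[Z] = 2*0.4 + 3*(-2.5) = -6.7

-6.7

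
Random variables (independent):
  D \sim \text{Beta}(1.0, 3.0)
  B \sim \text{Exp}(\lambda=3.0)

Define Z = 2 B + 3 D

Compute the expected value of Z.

E[Z] = 3*E[D] + 2*E[B]
E[D] = 0.25
E[B] = 0.33333333
E[Z] = 3*0.25 + 2*0.33333333 = 1.4166667

1.4166667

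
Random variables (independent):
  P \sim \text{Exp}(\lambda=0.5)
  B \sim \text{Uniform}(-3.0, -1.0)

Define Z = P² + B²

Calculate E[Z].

E[Z] = E[P²] + E[B²]
E[P²] = Var(P) + E[P]² = 4 + 4 = 8
E[B²] = Var(B) + E[B]² = 0.33333333 + 4 = 4.3333333
E[Z] = 8 + 4.3333333 = 12.333333

12.333333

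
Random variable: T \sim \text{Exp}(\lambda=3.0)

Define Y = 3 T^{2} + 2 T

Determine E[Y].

E[Y] = 3*E[T²] + 2*E[T]
E[T] = 0.33333333
E[T²] = Var(T) + (E[T])² = 0.11111111 + 0.11111111 = 0.22222222
E[Y] = 3*0.22222222 + 2*0.33333333 = 1.3333333

1.3333333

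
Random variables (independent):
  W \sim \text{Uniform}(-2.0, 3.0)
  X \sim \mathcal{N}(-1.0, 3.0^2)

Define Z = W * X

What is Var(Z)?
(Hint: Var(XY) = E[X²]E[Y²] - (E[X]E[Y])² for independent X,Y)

Var(XY) = E[X²]E[Y²] - (E[X]E[Y])²
E[W] = 0.5, Var(W) = 2.0833333
E[X] = -1, Var(X) = 9
E[W²] = 2.0833333 + 0.5² = 2.3333333
E[X²] = 9 + (-1)² = 10
Var(Z) = 2.3333333*10 - (0.5*(-1))²
= 23.333333 - 0.25 = 23.083333

23.083333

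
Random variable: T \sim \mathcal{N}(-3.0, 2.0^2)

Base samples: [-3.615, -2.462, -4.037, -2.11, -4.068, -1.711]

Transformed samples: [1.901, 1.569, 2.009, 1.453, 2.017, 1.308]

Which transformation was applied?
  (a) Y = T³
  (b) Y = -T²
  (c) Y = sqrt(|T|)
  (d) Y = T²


Checking option (c) Y = sqrt(|T|):
  T = -3.615 -> Y = 1.901 ✓
  T = -2.462 -> Y = 1.569 ✓
  T = -4.037 -> Y = 2.009 ✓
All samples match this transformation.

(c) sqrt(|T|)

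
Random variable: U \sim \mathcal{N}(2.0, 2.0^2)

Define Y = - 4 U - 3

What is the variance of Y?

For Y = aU + b: Var(Y) = a² * Var(U)
Var(U) = 2.0^2 = 4
Var(Y) = (-4)² * 4 = 16 * 4 = 64

64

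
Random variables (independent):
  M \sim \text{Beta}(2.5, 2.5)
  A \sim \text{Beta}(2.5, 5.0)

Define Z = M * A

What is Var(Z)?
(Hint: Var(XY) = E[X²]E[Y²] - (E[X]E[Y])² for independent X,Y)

Var(XY) = E[X²]E[Y²] - (E[X]E[Y])²
E[M] = 0.5, Var(M) = 0.041666667
E[A] = 0.33333333, Var(A) = 0.026143791
E[M²] = 0.041666667 + 0.5² = 0.29166667
E[A²] = 0.026143791 + 0.33333333² = 0.1372549
Var(Z) = 0.29166667*0.1372549 - (0.5*0.33333333)²
= 0.04003268 - 0.027777778 = 0.012254902

0.012254902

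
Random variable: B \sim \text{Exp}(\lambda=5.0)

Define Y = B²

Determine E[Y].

Using E[X²] = Var(X) + (E[X])²:
E[B] = 0.2
Var(B) = 1/5.0^2 = 0.04
E[B²] = 0.04 + 0.2² = 0.04 + 0.04 = 0.08

0.08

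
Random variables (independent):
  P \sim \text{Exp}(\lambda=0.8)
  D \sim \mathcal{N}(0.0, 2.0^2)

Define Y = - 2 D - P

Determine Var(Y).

For independent RVs: Var(aX + bY) = a²Var(X) + b²Var(Y)
Var(P) = 1.5625
Var(D) = 4
Var(Y) = (-1)²*1.5625 + (-2)²*4
= 1*1.5625 + 4*4 = 17.5625

17.5625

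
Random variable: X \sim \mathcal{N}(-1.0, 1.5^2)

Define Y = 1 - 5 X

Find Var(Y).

For Y = aX + b: Var(Y) = a² * Var(X)
Var(X) = 1.5^2 = 2.25
Var(Y) = (-5)² * 2.25 = 25 * 2.25 = 56.25

56.25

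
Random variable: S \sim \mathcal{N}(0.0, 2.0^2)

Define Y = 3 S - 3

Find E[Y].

For Y = 3S - 3:
E[Y] = 3 * E[S] - 3
E[S] = 0.0 = 0
E[Y] = 3 * 0 - 3 = -3

-3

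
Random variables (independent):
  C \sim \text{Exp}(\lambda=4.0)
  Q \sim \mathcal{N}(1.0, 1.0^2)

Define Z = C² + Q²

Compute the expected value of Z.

E[Z] = E[C²] + E[Q²]
E[C²] = Var(C) + E[C]² = 0.0625 + 0.0625 = 0.125
E[Q²] = Var(Q) + E[Q]² = 1 + 1 = 2
E[Z] = 0.125 + 2 = 2.125

2.125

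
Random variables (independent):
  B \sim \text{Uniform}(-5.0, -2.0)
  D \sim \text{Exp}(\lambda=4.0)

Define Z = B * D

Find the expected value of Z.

For independent RVs: E[XY] = E[X]*E[Y]
E[B] = -3.5
E[D] = 0.25
E[Z] = -3.5 * 0.25 = -0.875

-0.875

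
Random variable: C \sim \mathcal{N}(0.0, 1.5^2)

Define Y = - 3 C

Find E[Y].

For Y = -3C:
E[Y] = -3 * E[C]
E[C] = 0.0 = 0
E[Y] = -3 * 0 = 0

0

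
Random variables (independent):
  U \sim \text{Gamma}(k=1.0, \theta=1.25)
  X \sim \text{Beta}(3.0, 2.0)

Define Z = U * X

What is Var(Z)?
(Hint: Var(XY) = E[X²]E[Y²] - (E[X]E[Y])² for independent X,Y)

Var(XY) = E[X²]E[Y²] - (E[X]E[Y])²
E[U] = 1.25, Var(U) = 1.5625
E[X] = 0.6, Var(X) = 0.04
E[U²] = 1.5625 + 1.25² = 3.125
E[X²] = 0.04 + 0.6² = 0.4
Var(Z) = 3.125*0.4 - (1.25*0.6)²
= 1.25 - 0.5625 = 0.6875

0.6875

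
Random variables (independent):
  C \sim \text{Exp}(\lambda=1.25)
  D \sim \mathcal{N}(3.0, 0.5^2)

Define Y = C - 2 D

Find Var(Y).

For independent RVs: Var(aX + bY) = a²Var(X) + b²Var(Y)
Var(C) = 0.64
Var(D) = 0.25
Var(Y) = 1²*0.64 + (-2)²*0.25
= 1*0.64 + 4*0.25 = 1.64

1.64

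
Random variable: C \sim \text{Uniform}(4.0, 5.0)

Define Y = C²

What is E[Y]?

E[C²] = Var(C) + (E[C])² = 0.083333333 + 20.25 = 20.333333

20.333333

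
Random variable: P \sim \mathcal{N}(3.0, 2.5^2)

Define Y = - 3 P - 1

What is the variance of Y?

For Y = aP + b: Var(Y) = a² * Var(P)
Var(P) = 2.5^2 = 6.25
Var(Y) = (-3)² * 6.25 = 9 * 6.25 = 56.25

56.25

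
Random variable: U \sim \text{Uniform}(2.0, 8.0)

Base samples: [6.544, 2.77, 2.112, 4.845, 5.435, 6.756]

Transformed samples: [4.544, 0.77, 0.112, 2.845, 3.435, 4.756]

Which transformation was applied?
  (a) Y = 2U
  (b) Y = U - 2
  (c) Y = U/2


Checking option (b) Y = U - 2:
  U = 6.544 -> Y = 4.544 ✓
  U = 2.77 -> Y = 0.77 ✓
  U = 2.112 -> Y = 0.112 ✓
All samples match this transformation.

(b) U - 2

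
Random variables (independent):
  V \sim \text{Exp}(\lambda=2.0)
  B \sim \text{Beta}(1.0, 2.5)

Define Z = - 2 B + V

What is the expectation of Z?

E[Z] = 1*E[V] - 2*E[B]
E[V] = 0.5
E[B] = 0.28571429
E[Z] = 1*0.5 - 2*0.28571429 = -0.071428571

-0.071428571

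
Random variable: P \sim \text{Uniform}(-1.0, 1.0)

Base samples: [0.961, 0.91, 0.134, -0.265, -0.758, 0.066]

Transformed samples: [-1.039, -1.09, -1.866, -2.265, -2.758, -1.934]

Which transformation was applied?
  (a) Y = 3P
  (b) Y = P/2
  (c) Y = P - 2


Checking option (c) Y = P - 2:
  P = 0.961 -> Y = -1.039 ✓
  P = 0.91 -> Y = -1.09 ✓
  P = 0.134 -> Y = -1.866 ✓
All samples match this transformation.

(c) P - 2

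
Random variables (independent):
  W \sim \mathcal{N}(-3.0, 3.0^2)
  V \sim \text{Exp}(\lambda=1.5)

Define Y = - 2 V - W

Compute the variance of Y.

For independent RVs: Var(aX + bY) = a²Var(X) + b²Var(Y)
Var(W) = 9
Var(V) = 0.44444444
Var(Y) = (-1)²*9 + (-2)²*0.44444444
= 1*9 + 4*0.44444444 = 10.777778

10.777778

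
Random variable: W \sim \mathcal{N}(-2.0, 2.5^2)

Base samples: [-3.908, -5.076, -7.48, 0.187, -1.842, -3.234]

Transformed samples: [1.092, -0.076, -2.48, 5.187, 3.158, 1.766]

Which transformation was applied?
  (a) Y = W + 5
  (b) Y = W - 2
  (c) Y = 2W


Checking option (a) Y = W + 5:
  W = -3.908 -> Y = 1.092 ✓
  W = -5.076 -> Y = -0.076 ✓
  W = -7.48 -> Y = -2.48 ✓
All samples match this transformation.

(a) W + 5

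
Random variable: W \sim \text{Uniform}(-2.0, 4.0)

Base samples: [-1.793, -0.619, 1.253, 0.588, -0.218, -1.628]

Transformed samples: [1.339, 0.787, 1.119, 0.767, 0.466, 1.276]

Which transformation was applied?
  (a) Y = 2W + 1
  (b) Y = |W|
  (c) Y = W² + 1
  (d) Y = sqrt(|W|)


Checking option (d) Y = sqrt(|W|):
  W = -1.793 -> Y = 1.339 ✓
  W = -0.619 -> Y = 0.787 ✓
  W = 1.253 -> Y = 1.119 ✓
All samples match this transformation.

(d) sqrt(|W|)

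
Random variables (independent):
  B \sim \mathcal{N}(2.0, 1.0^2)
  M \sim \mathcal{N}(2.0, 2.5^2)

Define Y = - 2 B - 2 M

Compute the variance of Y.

For independent RVs: Var(aX + bY) = a²Var(X) + b²Var(Y)
Var(B) = 1
Var(M) = 6.25
Var(Y) = (-2)²*1 + (-2)²*6.25
= 4*1 + 4*6.25 = 29

29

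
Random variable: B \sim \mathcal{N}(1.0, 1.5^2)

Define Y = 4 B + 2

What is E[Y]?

For Y = 4B + 2:
E[Y] = 4 * E[B] + 2
E[B] = 1.0 = 1
E[Y] = 4 * 1 + 2 = 6

6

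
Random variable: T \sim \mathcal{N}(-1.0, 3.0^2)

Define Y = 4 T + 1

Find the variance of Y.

For Y = aT + b: Var(Y) = a² * Var(T)
Var(T) = 3.0^2 = 9
Var(Y) = 4² * 9 = 16 * 9 = 144

144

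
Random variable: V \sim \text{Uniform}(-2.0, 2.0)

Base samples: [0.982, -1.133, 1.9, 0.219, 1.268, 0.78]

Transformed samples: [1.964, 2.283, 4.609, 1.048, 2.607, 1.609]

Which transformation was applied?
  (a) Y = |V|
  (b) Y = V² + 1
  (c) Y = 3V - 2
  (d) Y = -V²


Checking option (b) Y = V² + 1:
  V = 0.982 -> Y = 1.964 ✓
  V = -1.133 -> Y = 2.283 ✓
  V = 1.9 -> Y = 4.609 ✓
All samples match this transformation.

(b) V² + 1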